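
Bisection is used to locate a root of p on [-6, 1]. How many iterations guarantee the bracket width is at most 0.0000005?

24

Width after n steps is 7/2^n. Need 2^n ≥ 7/0.0000005 = 14000000.
2^23 = 8388608 < 14000000 ≤ 2^24 = 16777216, so n = 24.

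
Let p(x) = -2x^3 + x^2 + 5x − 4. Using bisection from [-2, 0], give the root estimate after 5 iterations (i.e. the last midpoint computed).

x = -1 gives p = -6, negative; keep [-2, -1]
x = -1.5 gives p = -2.5, negative; keep [-2, -1.5]
x = -1.75 gives p = 1.03125, positive; keep [-1.75, -1.5]
x = -1.625 gives p = -0.9023, negative; keep [-1.75, -1.625]
x = -1.6875 gives p = 0.021, positive; keep [-1.6875, -1.625]

-1.6875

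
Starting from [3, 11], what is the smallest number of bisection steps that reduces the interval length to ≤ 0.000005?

Width after n steps is 8/2^n. Need 2^n ≥ 8/0.000005 = 1600000.
2^20 = 1048576 < 1600000 ≤ 2^21 = 2097152, so n = 21.

21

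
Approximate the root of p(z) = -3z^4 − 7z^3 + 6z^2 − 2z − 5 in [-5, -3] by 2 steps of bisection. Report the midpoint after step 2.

-3.5

midpoint -4: p = -221 < 0 → [-4, -3]
midpoint -3.5: p = -74.5625 < 0 → [-3.5, -3]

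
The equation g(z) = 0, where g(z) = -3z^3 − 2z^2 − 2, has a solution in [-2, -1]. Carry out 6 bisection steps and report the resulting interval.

[-1.171875, -1.15625]

m = -1.5, g(m) = 3.625 (+); new bracket [-1.5, -1]
m = -1.25, g(m) = 0.734375 (+); new bracket [-1.25, -1]
m = -1.125, g(m) = -0.259766 (−); new bracket [-1.25, -1.125]
m = -1.1875, g(m) = 0.2034 (+); new bracket [-1.1875, -1.125]
m = -1.15625, g(m) = -0.0364 (−); new bracket [-1.1875, -1.15625]
m = -1.171875, g(m) = 0.0814 (+); new bracket [-1.171875, -1.15625]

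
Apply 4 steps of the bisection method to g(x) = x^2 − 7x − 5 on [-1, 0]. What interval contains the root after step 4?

[-0.6875, -0.625]

g(-0.5) = -1.25 < 0, so the root lies in [-1, -0.5]
g(-0.75) = 0.8125 > 0, so the root lies in [-0.75, -0.5]
g(-0.625) = -0.234375 < 0, so the root lies in [-0.75, -0.625]
g(-0.6875) = 0.2852 > 0, so the root lies in [-0.6875, -0.625]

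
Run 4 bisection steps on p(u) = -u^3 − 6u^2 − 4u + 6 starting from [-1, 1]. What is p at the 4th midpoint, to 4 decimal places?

0.9121

m = 0, p(m) = 6 (+); new bracket [0, 1]
m = 0.5, p(m) = 2.375 (+); new bracket [0.5, 1]
m = 0.75, p(m) = -0.796875 (−); new bracket [0.5, 0.75]
m = 0.625, p(m) = 0.9121 (+); new bracket [0.625, 0.75]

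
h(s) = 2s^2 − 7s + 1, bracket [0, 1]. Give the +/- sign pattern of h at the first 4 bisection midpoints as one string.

--+-

m = 0.5, h(m) = -2 (−); new bracket [0, 0.5]
m = 0.25, h(m) = -0.625 (−); new bracket [0, 0.25]
m = 0.125, h(m) = 0.15625 (+); new bracket [0.125, 0.25]
m = 0.1875, h(m) = -0.2422 (−); new bracket [0.125, 0.1875]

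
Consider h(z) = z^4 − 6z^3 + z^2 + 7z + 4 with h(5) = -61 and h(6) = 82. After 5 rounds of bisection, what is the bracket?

[5.5625, 5.59375]

h(5.5) = -10.4375 < 0, so the root lies in [5.5, 6]
h(5.75) = 29.785156 > 0, so the root lies in [5.5, 5.75]
h(5.625) = 8.273682 > 0, so the root lies in [5.5, 5.625]
h(5.5625) = -1.4199 < 0, so the root lies in [5.5625, 5.625]
h(5.59375) = 3.3409 > 0, so the root lies in [5.5625, 5.59375]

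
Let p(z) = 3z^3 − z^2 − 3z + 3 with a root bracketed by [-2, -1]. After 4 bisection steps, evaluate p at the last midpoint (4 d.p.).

p(-1.5) = -4.875 < 0, so the root lies in [-1.5, -1]
p(-1.25) = -0.671875 < 0, so the root lies in [-1.25, -1]
p(-1.125) = 0.837891 > 0, so the root lies in [-1.25, -1.125]
p(-1.1875) = 0.1287 > 0, so the root lies in [-1.25, -1.1875]

0.1287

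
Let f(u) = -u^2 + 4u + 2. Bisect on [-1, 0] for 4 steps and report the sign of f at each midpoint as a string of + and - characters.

m = -0.5, f(m) = -0.25 (−); new bracket [-0.5, 0]
m = -0.25, f(m) = 0.9375 (+); new bracket [-0.5, -0.25]
m = -0.375, f(m) = 0.359375 (+); new bracket [-0.5, -0.375]
m = -0.4375, f(m) = 0.0586 (+); new bracket [-0.5, -0.4375]

-+++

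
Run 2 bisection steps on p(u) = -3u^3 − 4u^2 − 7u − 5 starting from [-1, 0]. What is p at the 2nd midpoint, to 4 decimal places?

u = -0.5 gives p = -2.125, negative; keep [-1, -0.5]
u = -0.75 gives p = -0.734375, negative; keep [-1, -0.75]

-0.7344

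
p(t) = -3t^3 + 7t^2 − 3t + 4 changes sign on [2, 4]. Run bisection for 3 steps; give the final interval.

[2, 2.25]

p(3) = -23 < 0, so the root lies in [2, 3]
p(2.5) = -6.625 < 0, so the root lies in [2, 2.5]
p(2.25) = -1.484375 < 0, so the root lies in [2, 2.25]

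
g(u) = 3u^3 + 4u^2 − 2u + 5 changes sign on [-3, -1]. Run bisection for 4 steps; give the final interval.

[-2.125, -2]

g(-2) = 1 > 0, so the root lies in [-3, -2]
g(-2.5) = -11.875 < 0, so the root lies in [-2.5, -2]
g(-2.25) = -4.421875 < 0, so the root lies in [-2.25, -2]
g(-2.125) = -1.4746 < 0, so the root lies in [-2.125, -2]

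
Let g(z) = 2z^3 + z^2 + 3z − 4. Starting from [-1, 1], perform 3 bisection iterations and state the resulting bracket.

z = 0 gives g = -4, negative; keep [0, 1]
z = 0.5 gives g = -2, negative; keep [0.5, 1]
z = 0.75 gives g = -0.34375, negative; keep [0.75, 1]

[0.75, 1]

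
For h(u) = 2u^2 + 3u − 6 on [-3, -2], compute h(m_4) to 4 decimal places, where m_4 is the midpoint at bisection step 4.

0.3828

m = -2.5, h(m) = -1 (−); new bracket [-3, -2.5]
m = -2.75, h(m) = 0.875 (+); new bracket [-2.75, -2.5]
m = -2.625, h(m) = -0.09375 (−); new bracket [-2.75, -2.625]
m = -2.6875, h(m) = 0.3828 (+); new bracket [-2.6875, -2.625]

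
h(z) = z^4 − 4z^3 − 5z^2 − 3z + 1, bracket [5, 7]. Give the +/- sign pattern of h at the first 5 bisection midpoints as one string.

z = 6 gives h = 235, positive; keep [5, 6]
z = 5.5 gives h = 82.8125, positive; keep [5, 5.5]
z = 5.25 gives h = 28.316406, positive; keep [5, 5.25]
z = 5.125 gives h = 5.7346, positive; keep [5, 5.125]
z = 5.0625 gives h = -4.4765, negative; keep [5.0625, 5.125]

++++-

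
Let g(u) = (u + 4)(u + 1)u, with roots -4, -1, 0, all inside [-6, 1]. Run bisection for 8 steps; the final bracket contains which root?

-4

u = -2.5 gives g = 5.625, positive; keep [-6, -2.5]
u = -4.25 gives g = -3.453125, negative; keep [-4.25, -2.5]
u = -3.375 gives g = 5.009766, positive; keep [-4.25, -3.375]
u = -3.8125 gives g = 2.0105, positive; keep [-4.25, -3.8125]
u = -4.03125 gives g = -0.3819, negative; keep [-4.03125, -3.8125]
u = -3.921875 gives g = 0.8953, positive; keep [-4.03125, -3.921875]
u = -3.9765625 gives g = 0.2774, positive; keep [-4.03125, -3.9765625]
u = -4.00390625 gives g = -0.047, negative; keep [-4.00390625, -3.9765625]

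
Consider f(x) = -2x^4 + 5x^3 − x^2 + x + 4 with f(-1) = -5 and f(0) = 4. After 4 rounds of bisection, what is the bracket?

f(-0.5) = 2.5 > 0, so the root lies in [-1, -0.5]
f(-0.75) = -0.054688 < 0, so the root lies in [-0.75, -0.5]
f(-0.625) = 1.458496 > 0, so the root lies in [-0.75, -0.625]
f(-0.6875) = 0.7683 > 0, so the root lies in [-0.75, -0.6875]

[-0.75, -0.6875]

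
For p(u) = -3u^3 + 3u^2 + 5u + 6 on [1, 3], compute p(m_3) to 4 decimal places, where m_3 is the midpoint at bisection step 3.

-1.7344

u = 2 gives p = 4, positive; keep [2, 3]
u = 2.5 gives p = -9.625, negative; keep [2, 2.5]
u = 2.25 gives p = -1.734375, negative; keep [2, 2.25]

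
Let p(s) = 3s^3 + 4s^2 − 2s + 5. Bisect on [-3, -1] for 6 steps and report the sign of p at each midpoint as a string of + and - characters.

+----+

s = -2 gives p = 1, positive; keep [-3, -2]
s = -2.5 gives p = -11.875, negative; keep [-2.5, -2]
s = -2.25 gives p = -4.421875, negative; keep [-2.25, -2]
s = -2.125 gives p = -1.4746, negative; keep [-2.125, -2]
s = -2.0625 gives p = -0.1804, negative; keep [-2.0625, -2]
s = -2.03125 gives p = 0.4237, positive; keep [-2.0625, -2.03125]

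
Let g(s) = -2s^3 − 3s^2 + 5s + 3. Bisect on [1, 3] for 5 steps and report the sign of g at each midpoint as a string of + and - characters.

g(2) = -15 < 0, so the root lies in [1, 2]
g(1.5) = -3 < 0, so the root lies in [1, 1.5]
g(1.25) = 0.65625 > 0, so the root lies in [1.25, 1.5]
g(1.375) = -0.9961 < 0, so the root lies in [1.25, 1.375]
g(1.3125) = -0.1274 < 0, so the root lies in [1.25, 1.3125]

--+--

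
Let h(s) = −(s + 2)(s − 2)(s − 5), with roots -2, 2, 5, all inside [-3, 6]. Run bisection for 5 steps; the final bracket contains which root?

-2

s = 1.5 gives h = -6.125, negative; keep [-3, 1.5]
s = -0.75 gives h = -19.765625, negative; keep [-3, -0.75]
s = -1.875 gives h = -3.330078, negative; keep [-3, -1.875]
s = -2.4375 gives h = 14.4392, positive; keep [-2.4375, -1.875]
s = -2.15625 gives h = 4.6474, positive; keep [-2.15625, -1.875]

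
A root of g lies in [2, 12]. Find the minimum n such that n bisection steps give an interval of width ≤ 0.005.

11

Width after n steps is 10/2^n. Need 2^n ≥ 10/0.005 = 2000.
2^10 = 1024 < 2000 ≤ 2^11 = 2048, so n = 11.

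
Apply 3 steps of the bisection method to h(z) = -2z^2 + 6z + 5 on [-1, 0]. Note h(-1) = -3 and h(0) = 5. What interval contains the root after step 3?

[-0.75, -0.625]

midpoint -0.5: h = 1.5 > 0 → [-1, -0.5]
midpoint -0.75: h = -0.625 < 0 → [-0.75, -0.5]
midpoint -0.625: h = 0.46875 > 0 → [-0.75, -0.625]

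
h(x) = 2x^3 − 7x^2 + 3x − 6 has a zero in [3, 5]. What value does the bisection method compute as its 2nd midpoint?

3.5

x = 4 gives h = 22, positive; keep [3, 4]
x = 3.5 gives h = 4.5, positive; keep [3, 3.5]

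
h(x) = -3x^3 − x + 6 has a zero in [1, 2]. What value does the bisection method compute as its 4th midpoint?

1.1875

x = 1.5 gives h = -5.625, negative; keep [1, 1.5]
x = 1.25 gives h = -1.109375, negative; keep [1, 1.25]
x = 1.125 gives h = 0.603516, positive; keep [1.125, 1.25]
x = 1.1875 gives h = -0.2112, negative; keep [1.125, 1.1875]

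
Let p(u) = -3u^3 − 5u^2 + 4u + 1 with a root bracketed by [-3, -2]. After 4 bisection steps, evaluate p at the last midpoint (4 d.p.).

m = -2.5, p(m) = 6.625 (+); new bracket [-2.5, -2]
m = -2.25, p(m) = 0.859375 (+); new bracket [-2.25, -2]
m = -2.125, p(m) = -1.291016 (−); new bracket [-2.25, -2.125]
m = -2.1875, p(m) = -0.2732 (−); new bracket [-2.25, -2.1875]

-0.2732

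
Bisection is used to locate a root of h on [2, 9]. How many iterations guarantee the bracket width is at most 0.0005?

Width after n steps is 7/2^n. Need 2^n ≥ 7/0.0005 = 14000.
2^13 = 8192 < 14000 ≤ 2^14 = 16384, so n = 14.

14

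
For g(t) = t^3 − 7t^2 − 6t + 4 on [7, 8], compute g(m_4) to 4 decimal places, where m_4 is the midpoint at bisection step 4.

m = 7.5, g(m) = -12.875 (−); new bracket [7.5, 8]
m = 7.75, g(m) = 2.546875 (+); new bracket [7.5, 7.75]
m = 7.625, g(m) = -5.412109 (−); new bracket [7.625, 7.75]
m = 7.6875, g(m) = -1.4954 (−); new bracket [7.6875, 7.75]

-1.4954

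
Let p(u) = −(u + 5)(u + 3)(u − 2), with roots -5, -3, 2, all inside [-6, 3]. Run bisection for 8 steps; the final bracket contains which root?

2

midpoint -1.5: p = 18.375 > 0 → [-1.5, 3]
midpoint 0.75: p = 26.953125 > 0 → [0.75, 3]
midpoint 1.875: p = 4.189453 > 0 → [1.875, 3]
midpoint 2.4375: p = -17.6931 < 0 → [1.875, 2.4375]
midpoint 2.15625: p = -5.7655 < 0 → [1.875, 2.15625]
midpoint 2.015625: p = -0.5498 < 0 → [1.875, 2.015625]
midpoint 1.9453125: p = 1.8783 > 0 → [1.9453125, 2.015625]
midpoint 1.98046875: p = 0.679 > 0 → [1.98046875, 2.015625]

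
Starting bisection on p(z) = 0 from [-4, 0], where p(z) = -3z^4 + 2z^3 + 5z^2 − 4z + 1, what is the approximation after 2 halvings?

midpoint -2: p = -35 < 0 → [-2, 0]
midpoint -1: p = 5 > 0 → [-2, -1]

-1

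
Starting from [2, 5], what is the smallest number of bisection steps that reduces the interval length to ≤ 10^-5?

Width after n steps is 3/2^n. Need 2^n ≥ 3/10^-5 = 300000.
2^18 = 262144 < 300000 ≤ 2^19 = 524288, so n = 19.

19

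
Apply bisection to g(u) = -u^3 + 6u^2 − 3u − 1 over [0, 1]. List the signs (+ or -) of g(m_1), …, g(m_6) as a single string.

u = 0.5 gives g = -1.125, negative; keep [0.5, 1]
u = 0.75 gives g = -0.296875, negative; keep [0.75, 1]
u = 0.875 gives g = 0.298828, positive; keep [0.75, 0.875]
u = 0.8125 gives g = -0.0129, negative; keep [0.8125, 0.875]
u = 0.84375 gives g = 0.1396, positive; keep [0.8125, 0.84375]
u = 0.828125 gives g = 0.0625, positive; keep [0.8125, 0.828125]

--+-++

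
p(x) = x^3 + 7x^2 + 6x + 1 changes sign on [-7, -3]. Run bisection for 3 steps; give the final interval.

[-6.5, -6]

x = -5 gives p = 21, positive; keep [-7, -5]
x = -6 gives p = 1, positive; keep [-7, -6]
x = -6.5 gives p = -16.875, negative; keep [-6.5, -6]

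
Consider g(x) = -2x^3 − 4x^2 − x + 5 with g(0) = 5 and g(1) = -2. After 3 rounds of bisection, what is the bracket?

[0.75, 0.875]

m = 0.5, g(m) = 3.25 (+); new bracket [0.5, 1]
m = 0.75, g(m) = 1.15625 (+); new bracket [0.75, 1]
m = 0.875, g(m) = -0.277344 (−); new bracket [0.75, 0.875]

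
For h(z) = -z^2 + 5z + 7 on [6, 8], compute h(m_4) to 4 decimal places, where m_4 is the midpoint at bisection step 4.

0.1094

m = 7, h(m) = -7 (−); new bracket [6, 7]
m = 6.5, h(m) = -2.75 (−); new bracket [6, 6.5]
m = 6.25, h(m) = -0.8125 (−); new bracket [6, 6.25]
m = 6.125, h(m) = 0.1094 (+); new bracket [6.125, 6.25]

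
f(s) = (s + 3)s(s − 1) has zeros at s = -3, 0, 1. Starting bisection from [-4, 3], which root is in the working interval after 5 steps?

midpoint -0.5: f = 1.875 > 0 → [-4, -0.5]
midpoint -2.25: f = 5.484375 > 0 → [-4, -2.25]
midpoint -3.125: f = -1.611328 < 0 → [-3.125, -2.25]
midpoint -2.6875: f = 3.0969 > 0 → [-3.125, -2.6875]
midpoint -2.90625: f = 1.0643 > 0 → [-3.125, -2.90625]

-3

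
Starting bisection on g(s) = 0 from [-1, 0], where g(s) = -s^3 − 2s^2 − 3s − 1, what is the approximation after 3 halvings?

g(-0.5) = 0.125 > 0, so the root lies in [-0.5, 0]
g(-0.25) = -0.359375 < 0, so the root lies in [-0.5, -0.25]
g(-0.375) = -0.103516 < 0, so the root lies in [-0.5, -0.375]

-0.375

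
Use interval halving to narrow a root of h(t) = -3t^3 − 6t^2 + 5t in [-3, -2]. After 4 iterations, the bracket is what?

[-2.6875, -2.625]

m = -2.5, h(m) = -3.125 (−); new bracket [-3, -2.5]
m = -2.75, h(m) = 3.265625 (+); new bracket [-2.75, -2.5]
m = -2.625, h(m) = -0.205078 (−); new bracket [-2.75, -2.625]
m = -2.6875, h(m) = 1.4592 (+); new bracket [-2.6875, -2.625]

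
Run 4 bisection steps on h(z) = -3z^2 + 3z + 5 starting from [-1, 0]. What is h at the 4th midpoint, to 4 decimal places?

-0.4492

midpoint -0.5: h = 2.75 > 0 → [-1, -0.5]
midpoint -0.75: h = 1.0625 > 0 → [-1, -0.75]
midpoint -0.875: h = 0.078125 > 0 → [-1, -0.875]
midpoint -0.9375: h = -0.4492 < 0 → [-0.9375, -0.875]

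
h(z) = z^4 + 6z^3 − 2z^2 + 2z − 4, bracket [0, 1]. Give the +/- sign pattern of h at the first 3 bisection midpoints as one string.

z = 0.5 gives h = -2.6875, negative; keep [0.5, 1]
z = 0.75 gives h = -0.777344, negative; keep [0.75, 1]
z = 0.875 gives h = 0.824463, positive; keep [0.75, 0.875]

--+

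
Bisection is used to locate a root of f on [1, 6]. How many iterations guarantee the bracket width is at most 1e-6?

Width after n steps is 5/2^n. Need 2^n ≥ 5/1e-6 = 5000000.
2^22 = 4194304 < 5000000 ≤ 2^23 = 8388608, so n = 23.

23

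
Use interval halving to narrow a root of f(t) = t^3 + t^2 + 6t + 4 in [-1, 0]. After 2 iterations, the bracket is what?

[-0.75, -0.5]

m = -0.5, f(m) = 1.125 (+); new bracket [-1, -0.5]
m = -0.75, f(m) = -0.359375 (−); new bracket [-0.75, -0.5]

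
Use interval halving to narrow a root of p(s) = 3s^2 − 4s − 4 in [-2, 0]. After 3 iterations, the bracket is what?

s = -1 gives p = 3, positive; keep [-1, 0]
s = -0.5 gives p = -1.25, negative; keep [-1, -0.5]
s = -0.75 gives p = 0.6875, positive; keep [-0.75, -0.5]

[-0.75, -0.5]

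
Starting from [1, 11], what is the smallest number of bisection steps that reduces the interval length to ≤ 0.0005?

Width after n steps is 10/2^n. Need 2^n ≥ 10/0.0005 = 20000.
2^14 = 16384 < 20000 ≤ 2^15 = 32768, so n = 15.

15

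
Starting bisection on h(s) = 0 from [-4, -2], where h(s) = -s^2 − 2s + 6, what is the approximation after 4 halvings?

-3.625

m = -3, h(m) = 3 (+); new bracket [-4, -3]
m = -3.5, h(m) = 0.75 (+); new bracket [-4, -3.5]
m = -3.75, h(m) = -0.5625 (−); new bracket [-3.75, -3.5]
m = -3.625, h(m) = 0.1094 (+); new bracket [-3.75, -3.625]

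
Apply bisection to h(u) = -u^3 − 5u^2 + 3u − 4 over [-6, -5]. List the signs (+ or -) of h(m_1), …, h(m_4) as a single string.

u = -5.5 gives h = -5.375, negative; keep [-6, -5.5]
u = -5.75 gives h = 3.546875, positive; keep [-5.75, -5.5]
u = -5.625 gives h = -1.099609, negative; keep [-5.75, -5.625]
u = -5.6875 gives h = 1.1765, positive; keep [-5.6875, -5.625]

-+-+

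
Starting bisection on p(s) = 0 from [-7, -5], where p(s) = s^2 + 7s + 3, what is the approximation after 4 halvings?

-6.625

s = -6 gives p = -3, negative; keep [-7, -6]
s = -6.5 gives p = -0.25, negative; keep [-7, -6.5]
s = -6.75 gives p = 1.3125, positive; keep [-6.75, -6.5]
s = -6.625 gives p = 0.5156, positive; keep [-6.625, -6.5]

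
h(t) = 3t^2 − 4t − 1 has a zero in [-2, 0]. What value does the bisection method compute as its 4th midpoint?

-0.125

midpoint -1: h = 6 > 0 → [-1, 0]
midpoint -0.5: h = 1.75 > 0 → [-0.5, 0]
midpoint -0.25: h = 0.1875 > 0 → [-0.25, 0]
midpoint -0.125: h = -0.4531 < 0 → [-0.25, -0.125]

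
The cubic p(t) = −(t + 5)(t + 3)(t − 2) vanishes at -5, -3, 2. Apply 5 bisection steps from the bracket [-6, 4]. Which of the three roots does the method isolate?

p(-1) = 24 > 0, so the root lies in [-1, 4]
p(1.5) = 14.625 > 0, so the root lies in [1.5, 4]
p(2.75) = -33.421875 < 0, so the root lies in [1.5, 2.75]
p(2.125) = -4.5645 < 0, so the root lies in [1.5, 2.125]
p(1.8125) = 6.1472 > 0, so the root lies in [1.8125, 2.125]

2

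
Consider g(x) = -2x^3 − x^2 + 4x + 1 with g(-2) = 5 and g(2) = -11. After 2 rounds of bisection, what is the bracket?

x = 0 gives g = 1, positive; keep [0, 2]
x = 1 gives g = 2, positive; keep [1, 2]

[1, 2]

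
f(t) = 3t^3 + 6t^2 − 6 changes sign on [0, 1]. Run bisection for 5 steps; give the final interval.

midpoint 0.5: f = -4.125 < 0 → [0.5, 1]
midpoint 0.75: f = -1.359375 < 0 → [0.75, 1]
midpoint 0.875: f = 0.603516 > 0 → [0.75, 0.875]
midpoint 0.8125: f = -0.4299 < 0 → [0.8125, 0.875]
midpoint 0.84375: f = 0.0735 > 0 → [0.8125, 0.84375]

[0.8125, 0.84375]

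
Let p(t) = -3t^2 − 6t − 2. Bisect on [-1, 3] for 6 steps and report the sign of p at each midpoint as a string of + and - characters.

--+--+

midpoint 1: p = -11 < 0 → [-1, 1]
midpoint 0: p = -2 < 0 → [-1, 0]
midpoint -0.5: p = 0.25 > 0 → [-0.5, 0]
midpoint -0.25: p = -0.6875 < 0 → [-0.5, -0.25]
midpoint -0.375: p = -0.1719 < 0 → [-0.5, -0.375]
midpoint -0.4375: p = 0.0508 > 0 → [-0.4375, -0.375]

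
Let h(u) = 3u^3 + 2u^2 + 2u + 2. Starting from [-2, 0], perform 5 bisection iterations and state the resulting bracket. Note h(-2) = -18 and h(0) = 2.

[-0.875, -0.8125]

h(-1) = -1 < 0, so the root lies in [-1, 0]
h(-0.5) = 1.125 > 0, so the root lies in [-1, -0.5]
h(-0.75) = 0.359375 > 0, so the root lies in [-1, -0.75]
h(-0.875) = -0.2285 < 0, so the root lies in [-0.875, -0.75]
h(-0.8125) = 0.0862 > 0, so the root lies in [-0.875, -0.8125]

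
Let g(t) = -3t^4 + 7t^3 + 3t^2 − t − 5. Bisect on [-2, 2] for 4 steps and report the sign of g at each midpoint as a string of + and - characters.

m = 0, g(m) = -5 (−); new bracket [0, 2]
m = 1, g(m) = 1 (+); new bracket [0, 1]
m = 0.5, g(m) = -4.0625 (−); new bracket [0.5, 1]
m = 0.75, g(m) = -2.0586 (−); new bracket [0.75, 1]

-+--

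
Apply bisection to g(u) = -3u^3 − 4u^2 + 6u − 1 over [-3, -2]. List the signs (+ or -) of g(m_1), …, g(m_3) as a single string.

+-+

m = -2.5, g(m) = 5.875 (+); new bracket [-2.5, -2]
m = -2.25, g(m) = -0.578125 (−); new bracket [-2.5, -2.25]
m = -2.375, g(m) = 2.376953 (+); new bracket [-2.375, -2.25]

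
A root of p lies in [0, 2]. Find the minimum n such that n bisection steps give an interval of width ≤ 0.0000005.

Width after n steps is 2/2^n. Need 2^n ≥ 2/0.0000005 = 4000000.
2^21 = 2097152 < 4000000 ≤ 2^22 = 4194304, so n = 22.

22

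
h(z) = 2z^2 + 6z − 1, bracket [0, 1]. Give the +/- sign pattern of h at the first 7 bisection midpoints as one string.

h(0.5) = 2.5 > 0, so the root lies in [0, 0.5]
h(0.25) = 0.625 > 0, so the root lies in [0, 0.25]
h(0.125) = -0.21875 < 0, so the root lies in [0.125, 0.25]
h(0.1875) = 0.1953 > 0, so the root lies in [0.125, 0.1875]
h(0.15625) = -0.0137 < 0, so the root lies in [0.15625, 0.1875]
h(0.171875) = 0.0903 > 0, so the root lies in [0.15625, 0.171875]
h(0.1640625) = 0.0382 > 0, so the root lies in [0.15625, 0.1640625]

++-+-++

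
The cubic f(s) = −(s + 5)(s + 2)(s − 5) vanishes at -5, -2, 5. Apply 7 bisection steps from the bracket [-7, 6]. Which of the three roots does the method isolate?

f(-0.5) = 37.125 > 0, so the root lies in [-0.5, 6]
f(2.75) = 82.828125 > 0, so the root lies in [2.75, 6]
f(4.375) = 37.353516 > 0, so the root lies in [4.375, 6]
f(5.1875) = -13.7292 < 0, so the root lies in [4.375, 5.1875]
f(4.78125) = 14.5095 > 0, so the root lies in [4.78125, 5.1875]
f(4.984375) = 1.0896 > 0, so the root lies in [4.984375, 5.1875]
f(5.0859375) = -6.1418 < 0, so the root lies in [4.984375, 5.0859375]

5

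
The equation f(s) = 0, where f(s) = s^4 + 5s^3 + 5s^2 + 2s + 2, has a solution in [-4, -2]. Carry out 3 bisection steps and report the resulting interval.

s = -3 gives f = -13, negative; keep [-4, -3]
s = -3.5 gives f = -8.0625, negative; keep [-4, -3.5]
s = -3.75 gives f = -1.105469, negative; keep [-4, -3.75]

[-4, -3.75]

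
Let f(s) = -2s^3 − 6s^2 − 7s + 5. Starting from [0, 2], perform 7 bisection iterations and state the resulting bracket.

m = 1, f(m) = -10 (−); new bracket [0, 1]
m = 0.5, f(m) = -0.25 (−); new bracket [0, 0.5]
m = 0.25, f(m) = 2.84375 (+); new bracket [0.25, 0.5]
m = 0.375, f(m) = 1.4258 (+); new bracket [0.375, 0.5]
m = 0.4375, f(m) = 0.6216 (+); new bracket [0.4375, 0.5]
m = 0.46875, f(m) = 0.1944 (+); new bracket [0.46875, 0.5]
m = 0.484375, f(m) = -0.0256 (−); new bracket [0.46875, 0.484375]

[0.46875, 0.484375]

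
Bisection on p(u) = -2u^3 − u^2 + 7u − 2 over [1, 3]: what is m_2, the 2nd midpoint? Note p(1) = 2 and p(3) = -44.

midpoint 2: p = -8 < 0 → [1, 2]
midpoint 1.5: p = -0.5 < 0 → [1, 1.5]

1.5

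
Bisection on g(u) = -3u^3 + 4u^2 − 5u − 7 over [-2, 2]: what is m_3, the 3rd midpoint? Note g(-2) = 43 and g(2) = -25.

-0.5

g(0) = -7 < 0, so the root lies in [-2, 0]
g(-1) = 5 > 0, so the root lies in [-1, 0]
g(-0.5) = -3.125 < 0, so the root lies in [-1, -0.5]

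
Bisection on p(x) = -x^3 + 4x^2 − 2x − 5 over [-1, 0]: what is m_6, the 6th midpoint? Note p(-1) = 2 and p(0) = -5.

-0.828125

midpoint -0.5: p = -2.875 < 0 → [-1, -0.5]
midpoint -0.75: p = -0.828125 < 0 → [-1, -0.75]
midpoint -0.875: p = 0.482422 > 0 → [-0.875, -0.75]
midpoint -0.8125: p = -0.198 < 0 → [-0.875, -0.8125]
midpoint -0.84375: p = 0.1358 > 0 → [-0.84375, -0.8125]
midpoint -0.828125: p = -0.0327 < 0 → [-0.84375, -0.828125]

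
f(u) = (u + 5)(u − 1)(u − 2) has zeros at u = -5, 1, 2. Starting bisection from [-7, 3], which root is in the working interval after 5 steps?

f(-2) = 36 > 0, so the root lies in [-7, -2]
f(-4.5) = 17.875 > 0, so the root lies in [-7, -4.5]
f(-5.75) = -39.234375 < 0, so the root lies in [-5.75, -4.5]
f(-5.125) = -5.4551 < 0, so the root lies in [-5.125, -4.5]
f(-4.8125) = 7.4246 > 0, so the root lies in [-5.125, -4.8125]

-5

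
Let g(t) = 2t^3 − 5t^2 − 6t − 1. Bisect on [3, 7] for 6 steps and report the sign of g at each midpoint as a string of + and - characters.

m = 5, g(m) = 94 (+); new bracket [3, 5]
m = 4, g(m) = 23 (+); new bracket [3, 4]
m = 3.5, g(m) = 2.5 (+); new bracket [3, 3.5]
m = 3.25, g(m) = -4.6562 (−); new bracket [3.25, 3.5]
m = 3.375, g(m) = -1.3164 (−); new bracket [3.375, 3.5]
m = 3.4375, g(m) = 0.5308 (+); new bracket [3.375, 3.4375]

+++--+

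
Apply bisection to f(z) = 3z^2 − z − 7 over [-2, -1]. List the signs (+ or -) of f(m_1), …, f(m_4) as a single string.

+-+-

m = -1.5, f(m) = 1.25 (+); new bracket [-1.5, -1]
m = -1.25, f(m) = -1.0625 (−); new bracket [-1.5, -1.25]
m = -1.375, f(m) = 0.046875 (+); new bracket [-1.375, -1.25]
m = -1.3125, f(m) = -0.5195 (−); new bracket [-1.375, -1.3125]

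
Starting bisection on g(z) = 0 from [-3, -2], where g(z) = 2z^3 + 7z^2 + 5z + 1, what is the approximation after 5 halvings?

midpoint -2.5: g = 1 > 0 → [-3, -2.5]
midpoint -2.75: g = -1.40625 < 0 → [-2.75, -2.5]
midpoint -2.625: g = -0.066406 < 0 → [-2.625, -2.5]
midpoint -2.5625: g = 0.4995 > 0 → [-2.625, -2.5625]
midpoint -2.59375: g = 0.2249 > 0 → [-2.625, -2.59375]

-2.59375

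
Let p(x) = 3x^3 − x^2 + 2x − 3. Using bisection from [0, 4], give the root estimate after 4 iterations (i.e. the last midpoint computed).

p(2) = 21 > 0, so the root lies in [0, 2]
p(1) = 1 > 0, so the root lies in [0, 1]
p(0.5) = -1.875 < 0, so the root lies in [0.5, 1]
p(0.75) = -0.7969 < 0, so the root lies in [0.75, 1]

0.75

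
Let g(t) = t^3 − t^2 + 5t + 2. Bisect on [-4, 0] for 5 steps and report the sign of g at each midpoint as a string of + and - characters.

---+-

g(-2) = -20 < 0, so the root lies in [-2, 0]
g(-1) = -5 < 0, so the root lies in [-1, 0]
g(-0.5) = -0.875 < 0, so the root lies in [-0.5, 0]
g(-0.25) = 0.6719 > 0, so the root lies in [-0.5, -0.25]
g(-0.375) = -0.0684 < 0, so the root lies in [-0.375, -0.25]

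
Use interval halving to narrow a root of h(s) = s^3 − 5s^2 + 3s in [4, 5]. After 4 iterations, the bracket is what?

[4.25, 4.3125]

midpoint 4.5: h = 3.375 > 0 → [4, 4.5]
midpoint 4.25: h = -0.796875 < 0 → [4.25, 4.5]
midpoint 4.375: h = 1.162109 > 0 → [4.25, 4.375]
midpoint 4.3125: h = 0.1516 > 0 → [4.25, 4.3125]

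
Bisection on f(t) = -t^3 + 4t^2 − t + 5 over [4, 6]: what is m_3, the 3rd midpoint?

t = 5 gives f = -25, negative; keep [4, 5]
t = 4.5 gives f = -9.625, negative; keep [4, 4.5]
t = 4.25 gives f = -3.765625, negative; keep [4, 4.25]

4.25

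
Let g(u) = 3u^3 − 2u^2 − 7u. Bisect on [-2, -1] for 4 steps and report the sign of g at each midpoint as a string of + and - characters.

midpoint -1.5: g = -4.125 < 0 → [-1.5, -1]
midpoint -1.25: g = -0.234375 < 0 → [-1.25, -1]
midpoint -1.125: g = 1.072266 > 0 → [-1.25, -1.125]
midpoint -1.1875: g = 0.4685 > 0 → [-1.25, -1.1875]

--++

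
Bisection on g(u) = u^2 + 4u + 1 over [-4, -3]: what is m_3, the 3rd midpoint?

g(-3.5) = -0.75 < 0, so the root lies in [-4, -3.5]
g(-3.75) = 0.0625 > 0, so the root lies in [-3.75, -3.5]
g(-3.625) = -0.359375 < 0, so the root lies in [-3.75, -3.625]

-3.625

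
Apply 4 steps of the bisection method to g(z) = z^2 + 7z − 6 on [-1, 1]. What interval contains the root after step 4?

z = 0 gives g = -6, negative; keep [0, 1]
z = 0.5 gives g = -2.25, negative; keep [0.5, 1]
z = 0.75 gives g = -0.1875, negative; keep [0.75, 1]
z = 0.875 gives g = 0.8906, positive; keep [0.75, 0.875]

[0.75, 0.875]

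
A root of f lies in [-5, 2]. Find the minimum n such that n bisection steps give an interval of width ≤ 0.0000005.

Width after n steps is 7/2^n. Need 2^n ≥ 7/0.0000005 = 14000000.
2^23 = 8388608 < 14000000 ≤ 2^24 = 16777216, so n = 24.

24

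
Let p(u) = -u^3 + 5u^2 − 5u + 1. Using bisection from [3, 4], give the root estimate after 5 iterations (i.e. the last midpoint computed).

3.71875

m = 3.5, p(m) = 1.875 (+); new bracket [3.5, 4]
m = 3.75, p(m) = -0.171875 (−); new bracket [3.5, 3.75]
m = 3.625, p(m) = 0.943359 (+); new bracket [3.625, 3.75]
m = 3.6875, p(m) = 0.4094 (+); new bracket [3.6875, 3.75]
m = 3.71875, p(m) = 0.1248 (+); new bracket [3.71875, 3.75]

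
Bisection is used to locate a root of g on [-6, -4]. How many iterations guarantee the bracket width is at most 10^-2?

Width after n steps is 2/2^n. Need 2^n ≥ 2/10^-2 = 200.
2^7 = 128 < 200 ≤ 2^8 = 256, so n = 8.

8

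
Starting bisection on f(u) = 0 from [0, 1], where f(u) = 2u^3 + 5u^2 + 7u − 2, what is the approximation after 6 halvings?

0.234375

f(0.5) = 3 > 0, so the root lies in [0, 0.5]
f(0.25) = 0.09375 > 0, so the root lies in [0, 0.25]
f(0.125) = -1.042969 < 0, so the root lies in [0.125, 0.25]
f(0.1875) = -0.4985 < 0, so the root lies in [0.1875, 0.25]
f(0.21875) = -0.2086 < 0, so the root lies in [0.21875, 0.25]
f(0.234375) = -0.059 < 0, so the root lies in [0.234375, 0.25]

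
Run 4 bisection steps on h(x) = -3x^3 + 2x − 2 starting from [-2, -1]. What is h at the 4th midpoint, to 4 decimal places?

m = -1.5, h(m) = 5.125 (+); new bracket [-1.5, -1]
m = -1.25, h(m) = 1.359375 (+); new bracket [-1.25, -1]
m = -1.125, h(m) = 0.021484 (+); new bracket [-1.125, -1]
m = -1.0625, h(m) = -0.5266 (−); new bracket [-1.125, -1.0625]

-0.5266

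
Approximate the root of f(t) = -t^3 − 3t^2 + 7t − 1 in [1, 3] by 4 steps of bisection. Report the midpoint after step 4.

m = 2, f(m) = -7 (−); new bracket [1, 2]
m = 1.5, f(m) = -0.625 (−); new bracket [1, 1.5]
m = 1.25, f(m) = 1.109375 (+); new bracket [1.25, 1.5]
m = 1.375, f(m) = 0.3535 (+); new bracket [1.375, 1.5]

1.375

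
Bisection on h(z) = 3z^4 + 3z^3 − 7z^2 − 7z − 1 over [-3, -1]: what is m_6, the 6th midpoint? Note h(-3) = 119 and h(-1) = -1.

midpoint -2: h = 9 > 0 → [-2, -1]
midpoint -1.5: h = -1.1875 < 0 → [-2, -1.5]
midpoint -1.75: h = 1.871094 > 0 → [-1.75, -1.5]
midpoint -1.625: h = -0.0637 < 0 → [-1.75, -1.625]
midpoint -1.6875: h = 0.7901 > 0 → [-1.6875, -1.625]
midpoint -1.65625: h = 0.3364 > 0 → [-1.65625, -1.625]

-1.65625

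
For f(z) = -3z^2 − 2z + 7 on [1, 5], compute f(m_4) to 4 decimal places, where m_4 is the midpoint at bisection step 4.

midpoint 3: f = -26 < 0 → [1, 3]
midpoint 2: f = -9 < 0 → [1, 2]
midpoint 1.5: f = -2.75 < 0 → [1, 1.5]
midpoint 1.25: f = -0.1875 < 0 → [1, 1.25]

-0.1875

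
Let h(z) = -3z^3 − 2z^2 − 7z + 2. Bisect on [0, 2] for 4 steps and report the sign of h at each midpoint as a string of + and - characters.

m = 1, h(m) = -10 (−); new bracket [0, 1]
m = 0.5, h(m) = -2.375 (−); new bracket [0, 0.5]
m = 0.25, h(m) = 0.078125 (+); new bracket [0.25, 0.5]
m = 0.375, h(m) = -1.0645 (−); new bracket [0.25, 0.375]

--+-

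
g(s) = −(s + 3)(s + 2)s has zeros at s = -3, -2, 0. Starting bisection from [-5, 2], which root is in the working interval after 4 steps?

0

midpoint -1.5: g = 1.125 > 0 → [-1.5, 2]
midpoint 0.25: g = -1.828125 < 0 → [-1.5, 0.25]
midpoint -0.625: g = 2.041016 > 0 → [-0.625, 0.25]
midpoint -0.1875: g = 0.9558 > 0 → [-0.1875, 0.25]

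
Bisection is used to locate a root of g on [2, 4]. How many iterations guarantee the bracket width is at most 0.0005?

12

Width after n steps is 2/2^n. Need 2^n ≥ 2/0.0005 = 4000.
2^11 = 2048 < 4000 ≤ 2^12 = 4096, so n = 12.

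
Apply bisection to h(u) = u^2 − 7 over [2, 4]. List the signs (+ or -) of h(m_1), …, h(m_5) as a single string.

midpoint 3: h = 2 > 0 → [2, 3]
midpoint 2.5: h = -0.75 < 0 → [2.5, 3]
midpoint 2.75: h = 0.5625 > 0 → [2.5, 2.75]
midpoint 2.625: h = -0.1094 < 0 → [2.625, 2.75]
midpoint 2.6875: h = 0.2227 > 0 → [2.625, 2.6875]

+-+-+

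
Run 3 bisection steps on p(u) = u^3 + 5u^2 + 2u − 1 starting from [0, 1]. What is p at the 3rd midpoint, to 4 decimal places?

u = 0.5 gives p = 1.375, positive; keep [0, 0.5]
u = 0.25 gives p = -0.171875, negative; keep [0.25, 0.5]
u = 0.375 gives p = 0.505859, positive; keep [0.25, 0.375]

0.5059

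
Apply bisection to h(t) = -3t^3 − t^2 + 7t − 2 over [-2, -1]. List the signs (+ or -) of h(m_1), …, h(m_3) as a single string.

--+

h(-1.5) = -4.625 < 0, so the root lies in [-2, -1.5]
h(-1.75) = -1.234375 < 0, so the root lies in [-2, -1.75]
h(-1.875) = 1.134766 > 0, so the root lies in [-1.875, -1.75]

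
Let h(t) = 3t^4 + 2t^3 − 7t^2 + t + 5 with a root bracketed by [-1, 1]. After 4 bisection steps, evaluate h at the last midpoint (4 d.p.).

-0.8157

m = 0, h(m) = 5 (+); new bracket [-1, 0]
m = -0.5, h(m) = 2.6875 (+); new bracket [-1, -0.5]
m = -0.75, h(m) = 0.417969 (+); new bracket [-1, -0.75]
m = -0.875, h(m) = -0.8157 (−); new bracket [-0.875, -0.75]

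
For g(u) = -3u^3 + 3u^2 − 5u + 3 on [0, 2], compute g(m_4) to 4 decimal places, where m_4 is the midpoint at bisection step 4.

m = 1, g(m) = -2 (−); new bracket [0, 1]
m = 0.5, g(m) = 0.875 (+); new bracket [0.5, 1]
m = 0.75, g(m) = -0.328125 (−); new bracket [0.5, 0.75]
m = 0.625, g(m) = 0.3145 (+); new bracket [0.625, 0.75]

0.3145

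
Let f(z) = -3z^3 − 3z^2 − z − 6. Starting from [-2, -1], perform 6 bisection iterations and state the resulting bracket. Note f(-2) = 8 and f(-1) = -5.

z = -1.5 gives f = -1.125, negative; keep [-2, -1.5]
z = -1.75 gives f = 2.640625, positive; keep [-1.75, -1.5]
z = -1.625 gives f = 0.576172, positive; keep [-1.625, -1.5]
z = -1.5625 gives f = -0.3176, negative; keep [-1.625, -1.5625]
z = -1.59375 gives f = 0.1182, positive; keep [-1.59375, -1.5625]
z = -1.578125 gives f = -0.1025, negative; keep [-1.59375, -1.578125]

[-1.59375, -1.578125]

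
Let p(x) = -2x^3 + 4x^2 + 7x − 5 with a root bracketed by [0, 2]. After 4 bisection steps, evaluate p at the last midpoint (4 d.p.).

m = 1, p(m) = 4 (+); new bracket [0, 1]
m = 0.5, p(m) = -0.75 (−); new bracket [0.5, 1]
m = 0.75, p(m) = 1.65625 (+); new bracket [0.5, 0.75]
m = 0.625, p(m) = 0.4492 (+); new bracket [0.5, 0.625]

0.4492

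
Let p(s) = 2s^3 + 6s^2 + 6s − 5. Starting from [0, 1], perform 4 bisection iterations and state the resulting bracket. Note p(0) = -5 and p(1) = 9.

p(0.5) = -0.25 < 0, so the root lies in [0.5, 1]
p(0.75) = 3.71875 > 0, so the root lies in [0.5, 0.75]
p(0.625) = 1.582031 > 0, so the root lies in [0.5, 0.625]
p(0.5625) = 0.6294 > 0, so the root lies in [0.5, 0.5625]

[0.5, 0.5625]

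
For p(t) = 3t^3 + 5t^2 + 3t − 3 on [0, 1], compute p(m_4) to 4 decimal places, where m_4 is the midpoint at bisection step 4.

-0.4792

midpoint 0.5: p = 0.125 > 0 → [0, 0.5]
midpoint 0.25: p = -1.890625 < 0 → [0.25, 0.5]
midpoint 0.375: p = -1.013672 < 0 → [0.375, 0.5]
midpoint 0.4375: p = -0.4792 < 0 → [0.4375, 0.5]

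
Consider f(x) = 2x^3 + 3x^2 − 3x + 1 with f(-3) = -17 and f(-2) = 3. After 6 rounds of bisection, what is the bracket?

[-2.265625, -2.25]

f(-2.5) = -4 < 0, so the root lies in [-2.5, -2]
f(-2.25) = 0.15625 > 0, so the root lies in [-2.5, -2.25]
f(-2.375) = -1.746094 < 0, so the root lies in [-2.375, -2.25]
f(-2.3125) = -0.7524 < 0, so the root lies in [-2.3125, -2.25]
f(-2.28125) = -0.2877 < 0, so the root lies in [-2.28125, -2.25]
f(-2.265625) = -0.0631 < 0, so the root lies in [-2.265625, -2.25]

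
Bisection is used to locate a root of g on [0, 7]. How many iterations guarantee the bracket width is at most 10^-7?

27

Width after n steps is 7/2^n. Need 2^n ≥ 7/10^-7 = 70000000.
2^26 = 67108864 < 70000000 ≤ 2^27 = 134217728, so n = 27.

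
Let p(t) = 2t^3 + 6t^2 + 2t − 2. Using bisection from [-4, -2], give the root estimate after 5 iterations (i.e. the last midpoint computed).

p(-3) = -8 < 0, so the root lies in [-3, -2]
p(-2.5) = -0.75 < 0, so the root lies in [-2.5, -2]
p(-2.25) = 1.09375 > 0, so the root lies in [-2.5, -2.25]
p(-2.375) = 0.3008 > 0, so the root lies in [-2.5, -2.375]
p(-2.4375) = -0.1909 < 0, so the root lies in [-2.4375, -2.375]

-2.4375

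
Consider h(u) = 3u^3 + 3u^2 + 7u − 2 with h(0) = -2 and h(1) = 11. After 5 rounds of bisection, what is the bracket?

[0.25, 0.28125]

m = 0.5, h(m) = 2.625 (+); new bracket [0, 0.5]
m = 0.25, h(m) = -0.015625 (−); new bracket [0.25, 0.5]
m = 0.375, h(m) = 1.205078 (+); new bracket [0.25, 0.375]
m = 0.3125, h(m) = 0.572 (+); new bracket [0.25, 0.3125]
m = 0.28125, h(m) = 0.2728 (+); new bracket [0.25, 0.28125]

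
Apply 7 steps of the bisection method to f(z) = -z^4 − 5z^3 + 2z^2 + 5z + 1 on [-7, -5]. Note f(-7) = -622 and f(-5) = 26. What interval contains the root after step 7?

[-5.21875, -5.203125]

m = -6, f(m) = -173 (−); new bracket [-6, -5]
m = -5.5, f(m) = -49.1875 (−); new bracket [-5.5, -5]
m = -5.25, f(m) = -6.300781 (−); new bracket [-5.25, -5]
m = -5.125, f(m) = 11.0798 (+); new bracket [-5.25, -5.125]
m = -5.1875, f(m) = 2.7085 (+); new bracket [-5.25, -5.1875]
m = -5.21875, f(m) = -1.715 (−); new bracket [-5.21875, -5.1875]
m = -5.203125, f(m) = 0.5169 (+); new bracket [-5.21875, -5.203125]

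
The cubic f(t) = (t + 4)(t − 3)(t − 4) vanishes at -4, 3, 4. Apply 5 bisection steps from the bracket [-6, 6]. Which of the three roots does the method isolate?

m = 0, f(m) = 48 (+); new bracket [-6, 0]
m = -3, f(m) = 42 (+); new bracket [-6, -3]
m = -4.5, f(m) = -31.875 (−); new bracket [-4.5, -3]
m = -3.75, f(m) = 13.0781 (+); new bracket [-4.5, -3.75]
m = -4.125, f(m) = -7.2363 (−); new bracket [-4.125, -3.75]

-4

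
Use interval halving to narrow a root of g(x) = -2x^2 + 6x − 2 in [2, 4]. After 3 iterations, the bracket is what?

[2.5, 2.75]

midpoint 3: g = -2 < 0 → [2, 3]
midpoint 2.5: g = 0.5 > 0 → [2.5, 3]
midpoint 2.75: g = -0.625 < 0 → [2.5, 2.75]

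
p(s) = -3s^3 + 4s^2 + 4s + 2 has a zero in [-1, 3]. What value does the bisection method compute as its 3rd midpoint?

2.5

midpoint 1: p = 7 > 0 → [1, 3]
midpoint 2: p = 2 > 0 → [2, 3]
midpoint 2.5: p = -9.875 < 0 → [2, 2.5]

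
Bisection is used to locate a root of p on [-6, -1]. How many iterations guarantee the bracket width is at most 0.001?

Width after n steps is 5/2^n. Need 2^n ≥ 5/0.001 = 5000.
2^12 = 4096 < 5000 ≤ 2^13 = 8192, so n = 13.

13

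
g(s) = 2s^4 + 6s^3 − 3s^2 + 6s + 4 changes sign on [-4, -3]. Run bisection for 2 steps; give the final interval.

g(-3.5) = -10.875 < 0, so the root lies in [-4, -3.5]
g(-3.75) = 18.414062 > 0, so the root lies in [-3.75, -3.5]

[-3.75, -3.5]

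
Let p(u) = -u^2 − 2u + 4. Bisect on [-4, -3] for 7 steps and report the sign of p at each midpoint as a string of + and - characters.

--++++-

p(-3.5) = -1.25 < 0, so the root lies in [-3.5, -3]
p(-3.25) = -0.0625 < 0, so the root lies in [-3.25, -3]
p(-3.125) = 0.484375 > 0, so the root lies in [-3.25, -3.125]
p(-3.1875) = 0.2148 > 0, so the root lies in [-3.25, -3.1875]
p(-3.21875) = 0.0771 > 0, so the root lies in [-3.25, -3.21875]
p(-3.234375) = 0.0076 > 0, so the root lies in [-3.25, -3.234375]
p(-3.2421875) = -0.0274 < 0, so the root lies in [-3.2421875, -3.234375]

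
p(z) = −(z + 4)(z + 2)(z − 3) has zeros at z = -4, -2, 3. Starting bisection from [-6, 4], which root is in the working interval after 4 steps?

m = -1, p(m) = 12 (+); new bracket [-1, 4]
m = 1.5, p(m) = 28.875 (+); new bracket [1.5, 4]
m = 2.75, p(m) = 8.015625 (+); new bracket [2.75, 4]
m = 3.375, p(m) = -14.8652 (−); new bracket [2.75, 3.375]

3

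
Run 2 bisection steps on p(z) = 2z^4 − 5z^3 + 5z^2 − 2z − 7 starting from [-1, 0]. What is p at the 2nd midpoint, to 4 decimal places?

0.0547

z = -0.5 gives p = -4, negative; keep [-1, -0.5]
z = -0.75 gives p = 0.054688, positive; keep [-0.75, -0.5]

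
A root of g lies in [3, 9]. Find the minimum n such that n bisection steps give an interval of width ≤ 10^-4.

16

Width after n steps is 6/2^n. Need 2^n ≥ 6/10^-4 = 60000.
2^15 = 32768 < 60000 ≤ 2^16 = 65536, so n = 16.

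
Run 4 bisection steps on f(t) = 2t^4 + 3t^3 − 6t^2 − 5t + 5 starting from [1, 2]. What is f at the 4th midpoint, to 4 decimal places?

-0.3977

f(1.5) = 4.25 > 0, so the root lies in [1, 1.5]
f(1.25) = 0.117188 > 0, so the root lies in [1, 1.25]
f(1.125) = -0.743652 < 0, so the root lies in [1.125, 1.25]
f(1.1875) = -0.3977 < 0, so the root lies in [1.1875, 1.25]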